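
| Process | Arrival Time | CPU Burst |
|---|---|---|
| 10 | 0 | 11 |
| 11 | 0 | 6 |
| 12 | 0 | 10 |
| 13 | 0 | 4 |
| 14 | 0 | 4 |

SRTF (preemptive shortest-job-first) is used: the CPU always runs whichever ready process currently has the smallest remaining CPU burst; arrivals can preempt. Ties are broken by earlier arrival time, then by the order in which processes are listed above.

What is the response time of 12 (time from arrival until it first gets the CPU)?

Schedule: | 13 0-4 | 14 4-8 | 11 8-14 | 12 14-24 | 10 24-35 |
Completion: 10=35  11=14  12=24  13=4  14=8
Response(12) = first start − arrival = 14 − 0 = 14

14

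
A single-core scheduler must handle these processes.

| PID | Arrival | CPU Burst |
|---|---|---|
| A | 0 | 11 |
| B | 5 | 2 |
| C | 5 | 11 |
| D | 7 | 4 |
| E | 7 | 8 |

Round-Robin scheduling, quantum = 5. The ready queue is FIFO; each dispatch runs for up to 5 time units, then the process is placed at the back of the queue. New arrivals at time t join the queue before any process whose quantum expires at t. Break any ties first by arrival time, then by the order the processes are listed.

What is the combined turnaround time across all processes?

Timeline: | A 0-5 | B 5-7 | C 7-12 | A 12-17 | D 17-21 | E 21-26 | C 26-31 | A 31-32 | E 32-35 | C 35-36 |
Completion: A=32  B=7  C=36  D=21  E=35
Turnaround = completion − arrival: A=32, B=2, C=31, D=14, E=28
Total turnaround = 32 + 2 + 31 + 14 + 28 = 107

107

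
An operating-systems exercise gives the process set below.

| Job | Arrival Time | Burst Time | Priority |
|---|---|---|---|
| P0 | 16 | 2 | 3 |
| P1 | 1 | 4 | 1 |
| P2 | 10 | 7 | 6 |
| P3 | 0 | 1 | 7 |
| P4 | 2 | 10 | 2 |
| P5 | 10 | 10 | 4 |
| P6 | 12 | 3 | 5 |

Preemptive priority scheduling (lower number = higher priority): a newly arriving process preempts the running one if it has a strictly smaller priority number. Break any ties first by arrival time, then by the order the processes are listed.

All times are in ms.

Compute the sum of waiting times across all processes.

Timeline: | P3 0-1 | P1 1-5 | P4 5-15 | P5 15-16 | P0 16-18 | P5 18-27 | P6 27-30 | P2 30-37 |
Completion: P0=18  P1=5  P2=37  P3=1  P4=15  P5=27  P6=30
Waiting = turnaround − burst: P0=0, P1=0, P2=20, P3=0, P4=3, P5=7, P6=15
Total waiting = 0 + 0 + 20 + 0 + 3 + 7 + 15 = 45

45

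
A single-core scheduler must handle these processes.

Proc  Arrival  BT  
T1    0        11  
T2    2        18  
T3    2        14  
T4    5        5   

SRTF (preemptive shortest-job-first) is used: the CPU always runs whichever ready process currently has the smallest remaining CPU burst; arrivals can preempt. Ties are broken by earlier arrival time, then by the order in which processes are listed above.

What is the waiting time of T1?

5

Schedule: | T1 0-5 | T4 5-10 | T1 10-16 | T3 16-30 | T2 30-48 |
Completion: T1=16  T2=48  T3=30  T4=10
Turnaround (C−A): T1=16  T2=46  T3=28  T4=5
Waiting(T1) = turnaround − burst = 16 − 11 = 5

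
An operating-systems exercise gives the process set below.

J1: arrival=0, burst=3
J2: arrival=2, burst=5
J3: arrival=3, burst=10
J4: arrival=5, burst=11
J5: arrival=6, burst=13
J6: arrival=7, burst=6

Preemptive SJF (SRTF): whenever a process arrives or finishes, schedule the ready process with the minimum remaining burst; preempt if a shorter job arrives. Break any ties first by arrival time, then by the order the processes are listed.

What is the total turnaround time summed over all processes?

109

Timeline: | J1 0-3 | J2 3-8 | J6 8-14 | J3 14-24 | J4 24-35 | J5 35-48 |
Completion: J1=3  J2=8  J3=24  J4=35  J5=48  J6=14
Turnaround (C−A): J1=3  J2=6  J3=21  J4=30  J5=42  J6=7
Turnaround = completion − arrival: J1=3, J2=6, J3=21, J4=30, J5=42, J6=7
Total turnaround = 3 + 6 + 21 + 30 + 42 + 7 = 109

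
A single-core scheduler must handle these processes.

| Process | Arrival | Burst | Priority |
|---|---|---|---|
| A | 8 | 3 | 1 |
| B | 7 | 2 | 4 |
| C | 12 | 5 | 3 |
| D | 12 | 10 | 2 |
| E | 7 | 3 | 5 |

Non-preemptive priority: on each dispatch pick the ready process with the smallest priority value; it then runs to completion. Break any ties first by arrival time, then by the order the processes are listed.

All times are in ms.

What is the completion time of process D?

22

Gantt: | idle 0-7 | B 7-9 | A 9-12 | D 12-22 | C 22-27 | E 27-30 |
Completion: A=12  B=9  C=27  D=22  E=30
Turnaround (C−A): A=4  B=2  C=15  D=10  E=23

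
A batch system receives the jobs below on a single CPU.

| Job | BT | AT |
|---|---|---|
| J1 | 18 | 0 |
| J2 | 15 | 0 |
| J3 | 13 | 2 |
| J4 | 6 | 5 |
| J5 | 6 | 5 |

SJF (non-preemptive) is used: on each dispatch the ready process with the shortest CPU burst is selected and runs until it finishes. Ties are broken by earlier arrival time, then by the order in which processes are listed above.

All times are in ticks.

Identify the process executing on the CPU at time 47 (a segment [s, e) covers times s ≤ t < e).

J1

Timeline: | J2 0-15 | J4 15-21 | J5 21-27 | J3 27-40 | J1 40-58 |
Completion: J1=58  J2=15  J3=40  J4=21  J5=27
Turnaround (C−A): J1=58  J2=15  J3=38  J4=16  J5=22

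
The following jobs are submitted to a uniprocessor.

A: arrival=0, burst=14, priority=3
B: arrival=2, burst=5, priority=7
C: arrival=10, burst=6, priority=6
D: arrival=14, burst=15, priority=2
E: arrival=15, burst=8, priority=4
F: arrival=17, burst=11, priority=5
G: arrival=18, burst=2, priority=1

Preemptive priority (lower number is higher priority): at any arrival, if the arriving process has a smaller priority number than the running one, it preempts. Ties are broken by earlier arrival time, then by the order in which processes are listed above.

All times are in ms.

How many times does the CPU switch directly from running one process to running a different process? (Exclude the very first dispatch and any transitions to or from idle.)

7

Schedule: | A 0-14 | D 14-18 | G 18-20 | D 20-31 | E 31-39 | F 39-50 | C 50-56 | B 56-61 |
Completion: A=14  B=61  C=56  D=31  E=39  F=50  G=20
Turnaround (C−A): A=14  B=59  C=46  D=17  E=24  F=33  G=2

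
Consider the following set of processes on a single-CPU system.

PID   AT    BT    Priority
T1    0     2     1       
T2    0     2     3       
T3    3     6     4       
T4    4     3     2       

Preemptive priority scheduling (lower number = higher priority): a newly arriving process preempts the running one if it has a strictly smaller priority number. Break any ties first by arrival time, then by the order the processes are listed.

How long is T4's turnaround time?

Gantt: | T1 0-2 | T2 2-4 | T4 4-7 | T3 7-13 |
Completion: T1=2  T2=4  T3=13  T4=7
Turnaround (C−A): T1=2  T2=4  T3=10  T4=3
Turnaround(T4) = completion − arrival = 7 − 4 = 3

3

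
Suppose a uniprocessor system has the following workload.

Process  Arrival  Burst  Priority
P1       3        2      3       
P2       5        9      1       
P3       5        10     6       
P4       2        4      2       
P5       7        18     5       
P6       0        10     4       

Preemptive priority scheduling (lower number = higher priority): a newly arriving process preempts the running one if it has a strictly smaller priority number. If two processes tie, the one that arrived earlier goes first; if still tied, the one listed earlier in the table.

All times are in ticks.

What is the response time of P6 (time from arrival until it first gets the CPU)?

Gantt: | P6 0-2 | P4 2-5 | P2 5-14 | P4 14-15 | P1 15-17 | P6 17-25 | P5 25-43 | P3 43-53 |
Completion: P1=17  P2=14  P3=53  P4=15  P5=43  P6=25
Turnaround (C−A): P1=14  P2=9  P3=48  P4=13  P5=36  P6=25
Response(P6) = first start − arrival = 0 − 0 = 0

0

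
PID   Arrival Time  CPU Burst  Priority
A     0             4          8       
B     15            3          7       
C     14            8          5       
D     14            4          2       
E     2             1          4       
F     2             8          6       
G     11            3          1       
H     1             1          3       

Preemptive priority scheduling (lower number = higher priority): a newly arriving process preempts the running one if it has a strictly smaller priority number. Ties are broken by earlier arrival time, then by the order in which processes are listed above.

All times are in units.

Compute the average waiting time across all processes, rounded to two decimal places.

Schedule: | A 0-1 | H 1-2 | E 2-3 | F 3-11 | G 11-14 | D 14-18 | C 18-26 | B 26-29 | A 29-32 |
Completion: A=32  B=29  C=26  D=18  E=3  F=11  G=14  H=2
Waiting times: A=28, B=11, C=4, D=0, E=0, F=1, G=0, H=0
Average waiting = (28+11+4+0+0+1+0+0) / 8 = 44/8 = 5.50

5.50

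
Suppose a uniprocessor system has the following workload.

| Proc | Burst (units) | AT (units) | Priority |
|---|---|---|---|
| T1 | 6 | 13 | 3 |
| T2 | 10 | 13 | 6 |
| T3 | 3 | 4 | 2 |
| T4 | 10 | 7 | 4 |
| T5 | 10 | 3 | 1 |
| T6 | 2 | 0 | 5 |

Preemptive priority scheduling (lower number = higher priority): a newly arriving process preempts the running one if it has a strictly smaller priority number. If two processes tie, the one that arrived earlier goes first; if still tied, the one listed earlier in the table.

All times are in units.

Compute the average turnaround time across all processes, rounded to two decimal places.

Schedule: | T6 0-2 | idle 2-3 | T5 3-13 | T3 13-16 | T1 16-22 | T4 22-32 | T2 32-42 |
Completion: T1=22  T2=42  T3=16  T4=32  T5=13  T6=2
Turnaround (C−A): T1=9  T2=29  T3=12  T4=25  T5=10  T6=2
Turnaround times: T1=9, T2=29, T3=12, T4=25, T5=10, T6=2
Average turnaround = (9+29+12+25+10+2) / 6 = 87/6 = 14.50

14.50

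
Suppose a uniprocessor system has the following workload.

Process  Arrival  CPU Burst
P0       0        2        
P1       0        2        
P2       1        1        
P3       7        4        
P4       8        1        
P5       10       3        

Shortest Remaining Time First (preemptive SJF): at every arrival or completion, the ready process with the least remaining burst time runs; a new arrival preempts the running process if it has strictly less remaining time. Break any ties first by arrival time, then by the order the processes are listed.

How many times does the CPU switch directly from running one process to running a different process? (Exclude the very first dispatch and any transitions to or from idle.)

5

Gantt: | P0 0-2 | P2 2-3 | P1 3-5 | idle 5-7 | P3 7-8 | P4 8-9 | P3 9-12 | P5 12-15 |
Completion: P0=2  P1=5  P2=3  P3=12  P4=9  P5=15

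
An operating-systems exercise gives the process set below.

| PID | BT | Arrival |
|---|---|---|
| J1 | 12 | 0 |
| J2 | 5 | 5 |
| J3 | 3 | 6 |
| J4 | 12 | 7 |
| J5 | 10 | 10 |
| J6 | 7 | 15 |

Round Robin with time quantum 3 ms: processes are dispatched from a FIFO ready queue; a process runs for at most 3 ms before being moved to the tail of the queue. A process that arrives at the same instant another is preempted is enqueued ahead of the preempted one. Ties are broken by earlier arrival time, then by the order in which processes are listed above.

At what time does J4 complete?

Gantt: | J1 0-6 | J2 6-9 | J3 9-12 | J1 12-15 | J4 15-18 | J2 18-20 | J5 20-23 | J6 23-26 | J1 26-29 | J4 29-32 | J5 32-35 | J6 35-38 | J4 38-41 | J5 41-44 | J6 44-45 | J4 45-48 | J5 48-49 |
Completion: J1=29  J2=20  J3=12  J4=48  J5=49  J6=45
Turnaround (C−A): J1=29  J2=15  J3=6  J4=41  J5=39  J6=30

48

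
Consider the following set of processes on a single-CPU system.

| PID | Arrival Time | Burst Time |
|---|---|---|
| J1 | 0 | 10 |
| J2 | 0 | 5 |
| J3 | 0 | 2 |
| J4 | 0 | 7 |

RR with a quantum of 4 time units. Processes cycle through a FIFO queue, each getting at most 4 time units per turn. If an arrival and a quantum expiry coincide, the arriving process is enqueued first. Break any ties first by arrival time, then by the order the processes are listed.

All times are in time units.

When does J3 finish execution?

Gantt: | J1 0-4 | J2 4-8 | J3 8-10 | J4 10-14 | J1 14-18 | J2 18-19 | J4 19-22 | J1 22-24 |
Completion: J1=24  J2=19  J3=10  J4=22
Turnaround (C−A): J1=24  J2=19  J3=10  J4=22

10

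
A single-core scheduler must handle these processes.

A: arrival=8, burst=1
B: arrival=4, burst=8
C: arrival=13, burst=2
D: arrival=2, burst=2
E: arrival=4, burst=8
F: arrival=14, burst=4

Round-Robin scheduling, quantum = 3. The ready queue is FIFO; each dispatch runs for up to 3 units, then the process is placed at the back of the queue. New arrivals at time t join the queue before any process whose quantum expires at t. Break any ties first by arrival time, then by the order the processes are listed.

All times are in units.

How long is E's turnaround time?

22

Timeline: | idle 0-2 | D 2-4 | B 4-7 | E 7-10 | B 10-13 | A 13-14 | E 14-17 | C 17-19 | B 19-21 | F 21-24 | E 24-26 | F 26-27 |
Completion: A=14  B=21  C=19  D=4  E=26  F=27
Turnaround(E) = completion − arrival = 26 − 4 = 22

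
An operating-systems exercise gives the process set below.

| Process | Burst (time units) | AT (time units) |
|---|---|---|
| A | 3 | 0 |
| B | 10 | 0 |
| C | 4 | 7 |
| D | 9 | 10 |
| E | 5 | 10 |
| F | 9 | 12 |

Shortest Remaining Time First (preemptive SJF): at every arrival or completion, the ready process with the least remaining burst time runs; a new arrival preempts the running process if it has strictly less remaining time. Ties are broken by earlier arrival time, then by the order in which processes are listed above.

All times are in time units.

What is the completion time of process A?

Timeline: | A 0-3 | B 3-7 | C 7-11 | E 11-16 | B 16-22 | D 22-31 | F 31-40 |
Completion: A=3  B=22  C=11  D=31  E=16  F=40
Turnaround (C−A): A=3  B=22  C=4  D=21  E=6  F=28

3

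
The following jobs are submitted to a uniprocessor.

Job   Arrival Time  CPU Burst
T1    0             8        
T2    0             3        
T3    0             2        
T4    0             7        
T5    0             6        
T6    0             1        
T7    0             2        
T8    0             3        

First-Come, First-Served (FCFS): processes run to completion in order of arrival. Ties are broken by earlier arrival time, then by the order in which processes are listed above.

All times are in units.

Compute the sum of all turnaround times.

166

Gantt: | T1 0-8 | T2 8-11 | T3 11-13 | T4 13-20 | T5 20-26 | T6 26-27 | T7 27-29 | T8 29-32 |
Completion: T1=8  T2=11  T3=13  T4=20  T5=26  T6=27  T7=29  T8=32
Turnaround (C−A): T1=8  T2=11  T3=13  T4=20  T5=26  T6=27  T7=29  T8=32
Turnaround = completion − arrival: T1=8, T2=11, T3=13, T4=20, T5=26, T6=27, T7=29, T8=32
Total turnaround = 8 + 11 + 13 + 20 + 26 + 27 + 29 + 32 = 166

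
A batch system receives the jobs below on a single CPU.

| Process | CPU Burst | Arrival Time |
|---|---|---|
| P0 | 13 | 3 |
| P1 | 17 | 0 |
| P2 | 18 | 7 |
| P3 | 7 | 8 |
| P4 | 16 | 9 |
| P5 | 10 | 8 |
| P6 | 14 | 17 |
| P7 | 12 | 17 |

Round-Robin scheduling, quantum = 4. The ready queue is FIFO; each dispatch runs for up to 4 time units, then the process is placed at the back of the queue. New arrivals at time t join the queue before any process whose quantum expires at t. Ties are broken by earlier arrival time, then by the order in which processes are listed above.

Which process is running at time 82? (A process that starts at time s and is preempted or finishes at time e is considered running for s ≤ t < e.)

Gantt: | P1 0-4 | P0 4-8 | P1 8-12 | P2 12-16 | P3 16-20 | P5 20-24 | P0 24-28 | P4 28-32 | P1 32-36 | P2 36-40 | P6 40-44 | P7 44-48 | P3 48-51 | P5 51-55 | P0 55-59 | P4 59-63 | P1 63-67 | P2 67-71 | P6 71-75 | P7 75-79 | P5 79-81 | P0 81-82 | P4 82-86 | P1 86-87 | P2 87-91 | P6 91-95 | P7 95-99 | P4 99-103 | P2 103-105 | P6 105-107 |
Completion: P0=82  P1=87  P2=105  P3=51  P4=103  P5=81  P6=107  P7=99
Turnaround (C−A): P0=79  P1=87  P2=98  P3=43  P4=94  P5=73  P6=90  P7=82

P4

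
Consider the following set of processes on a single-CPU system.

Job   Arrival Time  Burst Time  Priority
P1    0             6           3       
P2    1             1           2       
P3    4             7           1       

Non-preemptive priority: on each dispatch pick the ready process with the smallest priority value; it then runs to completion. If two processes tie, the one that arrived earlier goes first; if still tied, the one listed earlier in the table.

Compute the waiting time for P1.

0

Gantt: | P1 0-6 | P3 6-13 | P2 13-14 |
Completion: P1=6  P2=14  P3=13
Waiting(P1) = turnaround − burst = 6 − 6 = 0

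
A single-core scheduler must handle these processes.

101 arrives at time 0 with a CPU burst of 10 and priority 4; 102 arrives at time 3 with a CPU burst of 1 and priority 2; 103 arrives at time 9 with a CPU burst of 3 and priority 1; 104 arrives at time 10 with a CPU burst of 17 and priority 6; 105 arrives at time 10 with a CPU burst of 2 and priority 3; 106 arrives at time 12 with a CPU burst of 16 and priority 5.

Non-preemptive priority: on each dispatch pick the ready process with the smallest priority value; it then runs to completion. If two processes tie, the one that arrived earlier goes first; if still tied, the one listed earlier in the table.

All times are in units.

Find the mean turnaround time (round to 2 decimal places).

15.00

Timeline: | 101 0-10 | 103 10-13 | 102 13-14 | 105 14-16 | 106 16-32 | 104 32-49 |
Completion: 101=10  102=14  103=13  104=49  105=16  106=32
Turnaround (C−A): 101=10  102=11  103=4  104=39  105=6  106=20
Turnaround times: 101=10, 102=11, 103=4, 104=39, 105=6, 106=20
Average turnaround = (10+11+4+39+6+20) / 6 = 90/6 = 15.00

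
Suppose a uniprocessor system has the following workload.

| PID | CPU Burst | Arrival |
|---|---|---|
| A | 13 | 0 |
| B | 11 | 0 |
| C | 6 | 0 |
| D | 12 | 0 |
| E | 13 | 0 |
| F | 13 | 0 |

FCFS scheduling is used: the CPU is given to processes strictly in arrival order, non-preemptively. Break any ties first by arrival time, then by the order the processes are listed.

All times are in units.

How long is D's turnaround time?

Timeline: | A 0-13 | B 13-24 | C 24-30 | D 30-42 | E 42-55 | F 55-68 |
Completion: A=13  B=24  C=30  D=42  E=55  F=68
Turnaround(D) = completion − arrival = 42 − 0 = 42

42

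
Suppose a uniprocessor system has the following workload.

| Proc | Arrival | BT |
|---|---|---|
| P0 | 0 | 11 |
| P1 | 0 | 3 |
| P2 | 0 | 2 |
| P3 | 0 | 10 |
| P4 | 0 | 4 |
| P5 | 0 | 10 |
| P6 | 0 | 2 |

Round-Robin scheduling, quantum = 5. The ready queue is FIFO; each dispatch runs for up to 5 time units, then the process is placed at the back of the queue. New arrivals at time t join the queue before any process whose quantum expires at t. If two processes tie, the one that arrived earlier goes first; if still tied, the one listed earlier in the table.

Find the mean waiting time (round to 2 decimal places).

Schedule: | P0 0-5 | P1 5-8 | P2 8-10 | P3 10-15 | P4 15-19 | P5 19-24 | P6 24-26 | P0 26-31 | P3 31-36 | P5 36-41 | P0 41-42 |
Completion: P0=42  P1=8  P2=10  P3=36  P4=19  P5=41  P6=26
Turnaround (C−A): P0=42  P1=8  P2=10  P3=36  P4=19  P5=41  P6=26
Waiting times: P0=31, P1=5, P2=8, P3=26, P4=15, P5=31, P6=24
Average waiting = (31+5+8+26+15+31+24) / 7 = 140/7 = 20.00

20.00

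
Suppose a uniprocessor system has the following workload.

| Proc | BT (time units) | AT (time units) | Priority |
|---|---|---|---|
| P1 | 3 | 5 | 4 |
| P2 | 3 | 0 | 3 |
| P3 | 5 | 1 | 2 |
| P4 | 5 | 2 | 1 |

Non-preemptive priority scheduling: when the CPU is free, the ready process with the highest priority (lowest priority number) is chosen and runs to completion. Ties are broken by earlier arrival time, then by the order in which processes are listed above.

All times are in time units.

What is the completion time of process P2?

3

Timeline: | P2 0-3 | P4 3-8 | P3 8-13 | P1 13-16 |
Completion: P1=16  P2=3  P3=13  P4=8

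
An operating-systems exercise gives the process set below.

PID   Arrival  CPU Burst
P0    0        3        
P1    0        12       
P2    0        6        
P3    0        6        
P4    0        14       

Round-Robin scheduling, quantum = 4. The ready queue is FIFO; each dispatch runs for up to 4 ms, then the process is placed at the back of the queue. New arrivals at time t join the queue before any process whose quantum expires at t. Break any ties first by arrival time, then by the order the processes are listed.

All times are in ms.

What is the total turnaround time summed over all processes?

Timeline: | P0 0-3 | P1 3-7 | P2 7-11 | P3 11-15 | P4 15-19 | P1 19-23 | P2 23-25 | P3 25-27 | P4 27-31 | P1 31-35 | P4 35-41 |
Completion: P0=3  P1=35  P2=25  P3=27  P4=41
Turnaround = completion − arrival: P0=3, P1=35, P2=25, P3=27, P4=41
Total turnaround = 3 + 35 + 25 + 27 + 41 = 131

131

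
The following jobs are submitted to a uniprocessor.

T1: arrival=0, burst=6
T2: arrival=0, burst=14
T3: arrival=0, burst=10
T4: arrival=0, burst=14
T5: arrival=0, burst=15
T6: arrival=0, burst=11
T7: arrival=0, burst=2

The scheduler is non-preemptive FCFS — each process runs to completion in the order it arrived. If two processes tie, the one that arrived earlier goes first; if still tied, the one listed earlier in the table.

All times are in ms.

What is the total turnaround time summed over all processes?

Schedule: | T1 0-6 | T2 6-20 | T3 20-30 | T4 30-44 | T5 44-59 | T6 59-70 | T7 70-72 |
Completion: T1=6  T2=20  T3=30  T4=44  T5=59  T6=70  T7=72
Turnaround (C−A): T1=6  T2=20  T3=30  T4=44  T5=59  T6=70  T7=72
Turnaround = completion − arrival: T1=6, T2=20, T3=30, T4=44, T5=59, T6=70, T7=72
Total turnaround = 6 + 20 + 30 + 44 + 59 + 70 + 72 = 301

301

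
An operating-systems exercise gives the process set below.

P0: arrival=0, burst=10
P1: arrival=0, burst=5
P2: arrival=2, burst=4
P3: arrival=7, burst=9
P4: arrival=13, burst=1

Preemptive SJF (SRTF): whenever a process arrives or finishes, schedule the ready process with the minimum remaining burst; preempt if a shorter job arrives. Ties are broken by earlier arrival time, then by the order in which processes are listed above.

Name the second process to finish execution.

Schedule: | P1 0-5 | P2 5-9 | P3 9-13 | P4 13-14 | P3 14-19 | P0 19-29 |
Completion: P0=29  P1=5  P2=9  P3=19  P4=14
Finish order: P1 → P2 → P4 → P3 → P0

P2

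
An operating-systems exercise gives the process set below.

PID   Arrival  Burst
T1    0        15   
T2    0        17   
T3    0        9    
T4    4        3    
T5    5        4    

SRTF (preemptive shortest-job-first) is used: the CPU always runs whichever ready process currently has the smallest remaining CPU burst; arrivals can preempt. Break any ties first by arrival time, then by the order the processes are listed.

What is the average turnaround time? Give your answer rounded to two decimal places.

20.80

Schedule: | T3 0-4 | T4 4-7 | T5 7-11 | T3 11-16 | T1 16-31 | T2 31-48 |
Completion: T1=31  T2=48  T3=16  T4=7  T5=11
Turnaround (C−A): T1=31  T2=48  T3=16  T4=3  T5=6
Turnaround times: T1=31, T2=48, T3=16, T4=3, T5=6
Average turnaround = (31+48+16+3+6) / 5 = 104/5 = 20.80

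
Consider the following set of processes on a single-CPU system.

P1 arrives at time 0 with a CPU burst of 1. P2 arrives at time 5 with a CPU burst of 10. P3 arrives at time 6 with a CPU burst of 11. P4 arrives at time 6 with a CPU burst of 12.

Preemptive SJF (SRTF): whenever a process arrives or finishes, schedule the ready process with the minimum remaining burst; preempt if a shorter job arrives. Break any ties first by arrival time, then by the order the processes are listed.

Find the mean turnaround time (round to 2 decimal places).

15.75

Timeline: | P1 0-1 | idle 1-5 | P2 5-15 | P3 15-26 | P4 26-38 |
Completion: P1=1  P2=15  P3=26  P4=38
Turnaround (C−A): P1=1  P2=10  P3=20  P4=32
Turnaround times: P1=1, P2=10, P3=20, P4=32
Average turnaround = (1+10+20+32) / 4 = 63/4 = 15.75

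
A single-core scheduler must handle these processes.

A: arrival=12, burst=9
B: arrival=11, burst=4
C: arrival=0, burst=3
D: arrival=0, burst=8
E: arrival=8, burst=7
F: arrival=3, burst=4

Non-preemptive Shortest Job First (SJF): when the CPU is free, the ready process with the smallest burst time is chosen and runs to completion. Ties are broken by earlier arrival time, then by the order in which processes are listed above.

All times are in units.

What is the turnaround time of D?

15

Timeline: | C 0-3 | F 3-7 | D 7-15 | B 15-19 | E 19-26 | A 26-35 |
Completion: A=35  B=19  C=3  D=15  E=26  F=7
Turnaround(D) = completion − arrival = 15 − 0 = 15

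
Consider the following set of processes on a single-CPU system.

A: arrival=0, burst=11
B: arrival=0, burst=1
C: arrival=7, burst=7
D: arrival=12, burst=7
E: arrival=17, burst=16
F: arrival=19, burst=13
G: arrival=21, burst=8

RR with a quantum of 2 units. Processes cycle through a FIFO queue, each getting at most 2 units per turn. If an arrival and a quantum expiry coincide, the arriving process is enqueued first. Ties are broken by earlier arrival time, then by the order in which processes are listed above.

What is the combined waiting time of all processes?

Schedule: | A 0-2 | B 2-3 | A 3-7 | C 7-9 | A 9-11 | C 11-13 | A 13-15 | D 15-17 | C 17-19 | A 19-20 | E 20-22 | D 22-24 | F 24-26 | C 26-27 | G 27-29 | E 29-31 | D 31-33 | F 33-35 | G 35-37 | E 37-39 | D 39-40 | F 40-42 | G 42-44 | E 44-46 | F 46-48 | G 48-50 | E 50-52 | F 52-54 | E 54-56 | F 56-58 | E 58-60 | F 60-61 | E 61-63 |
Completion: A=20  B=3  C=27  D=40  E=63  F=61  G=50
Turnaround (C−A): A=20  B=3  C=20  D=28  E=46  F=42  G=29
Waiting = turnaround − burst: A=9, B=2, C=13, D=21, E=30, F=29, G=21
Total waiting = 9 + 2 + 13 + 21 + 30 + 29 + 21 = 125

125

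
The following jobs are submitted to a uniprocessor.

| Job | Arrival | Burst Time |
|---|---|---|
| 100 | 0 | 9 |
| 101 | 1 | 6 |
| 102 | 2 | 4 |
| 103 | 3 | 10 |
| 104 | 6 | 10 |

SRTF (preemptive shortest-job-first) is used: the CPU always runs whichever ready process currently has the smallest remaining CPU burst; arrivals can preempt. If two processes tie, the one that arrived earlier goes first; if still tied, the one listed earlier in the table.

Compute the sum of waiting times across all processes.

53

Gantt: | 100 0-1 | 101 1-2 | 102 2-6 | 101 6-11 | 100 11-19 | 103 19-29 | 104 29-39 |
Completion: 100=19  101=11  102=6  103=29  104=39
Waiting = turnaround − burst: 100=10, 101=4, 102=0, 103=16, 104=23
Total waiting = 10 + 4 + 0 + 16 + 23 = 53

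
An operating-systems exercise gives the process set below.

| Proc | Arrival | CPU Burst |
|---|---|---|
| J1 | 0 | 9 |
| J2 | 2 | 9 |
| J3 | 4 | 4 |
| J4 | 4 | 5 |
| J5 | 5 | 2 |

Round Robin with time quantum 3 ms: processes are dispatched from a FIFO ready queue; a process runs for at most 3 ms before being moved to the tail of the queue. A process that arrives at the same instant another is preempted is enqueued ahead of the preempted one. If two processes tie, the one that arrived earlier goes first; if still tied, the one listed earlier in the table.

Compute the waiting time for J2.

Timeline: | J1 0-3 | J2 3-6 | J1 6-9 | J3 9-12 | J4 12-15 | J5 15-17 | J2 17-20 | J1 20-23 | J3 23-24 | J4 24-26 | J2 26-29 |
Completion: J1=23  J2=29  J3=24  J4=26  J5=17
Waiting(J2) = turnaround − burst = 27 − 9 = 18

18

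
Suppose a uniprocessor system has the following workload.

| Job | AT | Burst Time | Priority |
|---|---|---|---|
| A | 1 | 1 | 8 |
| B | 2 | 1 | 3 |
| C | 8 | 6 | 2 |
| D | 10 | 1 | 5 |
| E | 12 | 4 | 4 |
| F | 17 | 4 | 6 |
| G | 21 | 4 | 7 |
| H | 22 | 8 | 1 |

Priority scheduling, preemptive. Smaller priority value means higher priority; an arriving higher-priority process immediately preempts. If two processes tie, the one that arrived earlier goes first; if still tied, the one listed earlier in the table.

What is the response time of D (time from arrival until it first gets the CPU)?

8

Gantt: | idle 0-1 | A 1-2 | B 2-3 | idle 3-8 | C 8-14 | E 14-18 | D 18-19 | F 19-22 | H 22-30 | F 30-31 | G 31-35 |
Completion: A=2  B=3  C=14  D=19  E=18  F=31  G=35  H=30
Turnaround (C−A): A=1  B=1  C=6  D=9  E=6  F=14  G=14  H=8
Response(D) = first start − arrival = 18 − 10 = 8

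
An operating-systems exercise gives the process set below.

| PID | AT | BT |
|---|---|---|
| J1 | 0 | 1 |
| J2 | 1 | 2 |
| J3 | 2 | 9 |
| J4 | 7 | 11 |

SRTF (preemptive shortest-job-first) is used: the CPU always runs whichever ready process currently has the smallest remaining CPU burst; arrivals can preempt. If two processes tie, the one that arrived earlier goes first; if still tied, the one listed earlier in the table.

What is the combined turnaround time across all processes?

29

Timeline: | J1 0-1 | J2 1-3 | J3 3-12 | J4 12-23 |
Completion: J1=1  J2=3  J3=12  J4=23
Turnaround (C−A): J1=1  J2=2  J3=10  J4=16
Turnaround = completion − arrival: J1=1, J2=2, J3=10, J4=16
Total turnaround = 1 + 2 + 10 + 16 = 29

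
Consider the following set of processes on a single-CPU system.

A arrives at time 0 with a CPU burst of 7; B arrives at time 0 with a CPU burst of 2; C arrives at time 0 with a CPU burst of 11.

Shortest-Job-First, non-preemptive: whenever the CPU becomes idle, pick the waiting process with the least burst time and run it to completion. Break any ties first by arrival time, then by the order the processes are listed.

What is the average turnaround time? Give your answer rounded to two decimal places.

Gantt: | B 0-2 | A 2-9 | C 9-20 |
Completion: A=9  B=2  C=20
Turnaround times: A=9, B=2, C=20
Average turnaround = (9+2+20) / 3 = 31/3 = 10.33

10.33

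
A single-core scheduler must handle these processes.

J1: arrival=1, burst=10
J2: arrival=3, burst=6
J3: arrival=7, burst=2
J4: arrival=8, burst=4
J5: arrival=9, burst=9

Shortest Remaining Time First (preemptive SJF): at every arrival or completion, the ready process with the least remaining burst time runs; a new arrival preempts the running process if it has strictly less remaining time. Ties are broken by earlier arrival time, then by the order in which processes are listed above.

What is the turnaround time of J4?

Schedule: | idle 0-1 | J1 1-3 | J2 3-9 | J3 9-11 | J4 11-15 | J1 15-23 | J5 23-32 |
Completion: J1=23  J2=9  J3=11  J4=15  J5=32
Turnaround(J4) = completion − arrival = 15 − 8 = 7

7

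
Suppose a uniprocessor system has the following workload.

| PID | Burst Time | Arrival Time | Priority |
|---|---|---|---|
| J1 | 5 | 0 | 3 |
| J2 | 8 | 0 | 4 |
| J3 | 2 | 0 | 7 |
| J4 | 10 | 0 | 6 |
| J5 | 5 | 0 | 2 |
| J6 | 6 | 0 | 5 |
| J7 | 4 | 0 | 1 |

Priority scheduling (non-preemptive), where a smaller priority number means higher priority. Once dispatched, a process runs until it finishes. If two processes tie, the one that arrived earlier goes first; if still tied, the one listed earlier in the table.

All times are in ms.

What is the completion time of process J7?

Timeline: | J7 0-4 | J5 4-9 | J1 9-14 | J2 14-22 | J6 22-28 | J4 28-38 | J3 38-40 |
Completion: J1=14  J2=22  J3=40  J4=38  J5=9  J6=28  J7=4
Turnaround (C−A): J1=14  J2=22  J3=40  J4=38  J5=9  J6=28  J7=4

4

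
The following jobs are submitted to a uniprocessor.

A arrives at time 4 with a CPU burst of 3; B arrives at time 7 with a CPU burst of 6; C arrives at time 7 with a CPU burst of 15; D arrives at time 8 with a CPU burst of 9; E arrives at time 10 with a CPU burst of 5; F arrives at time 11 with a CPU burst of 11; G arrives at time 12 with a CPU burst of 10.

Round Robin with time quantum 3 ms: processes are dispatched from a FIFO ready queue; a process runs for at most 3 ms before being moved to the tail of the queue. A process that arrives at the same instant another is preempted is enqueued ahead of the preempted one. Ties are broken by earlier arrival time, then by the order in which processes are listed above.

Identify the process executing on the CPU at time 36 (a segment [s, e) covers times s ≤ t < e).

F

Schedule: | idle 0-4 | A 4-7 | B 7-10 | C 10-13 | D 13-16 | E 16-19 | B 19-22 | F 22-25 | G 25-28 | C 28-31 | D 31-34 | E 34-36 | F 36-39 | G 39-42 | C 42-45 | D 45-48 | F 48-51 | G 51-54 | C 54-57 | F 57-59 | G 59-60 | C 60-63 |
Completion: A=7  B=22  C=63  D=48  E=36  F=59  G=60
Turnaround (C−A): A=3  B=15  C=56  D=40  E=26  F=48  G=48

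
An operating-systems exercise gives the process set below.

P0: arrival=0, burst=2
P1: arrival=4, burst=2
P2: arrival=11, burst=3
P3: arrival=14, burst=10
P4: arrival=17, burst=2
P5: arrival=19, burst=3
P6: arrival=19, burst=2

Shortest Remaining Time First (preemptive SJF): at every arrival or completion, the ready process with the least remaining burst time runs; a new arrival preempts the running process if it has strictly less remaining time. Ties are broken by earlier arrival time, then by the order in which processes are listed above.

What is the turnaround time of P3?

Schedule: | P0 0-2 | idle 2-4 | P1 4-6 | idle 6-11 | P2 11-14 | P3 14-17 | P4 17-19 | P6 19-21 | P5 21-24 | P3 24-31 |
Completion: P0=2  P1=6  P2=14  P3=31  P4=19  P5=24  P6=21
Turnaround (C−A): P0=2  P1=2  P2=3  P3=17  P4=2  P5=5  P6=2
Turnaround(P3) = completion − arrival = 31 − 14 = 17

17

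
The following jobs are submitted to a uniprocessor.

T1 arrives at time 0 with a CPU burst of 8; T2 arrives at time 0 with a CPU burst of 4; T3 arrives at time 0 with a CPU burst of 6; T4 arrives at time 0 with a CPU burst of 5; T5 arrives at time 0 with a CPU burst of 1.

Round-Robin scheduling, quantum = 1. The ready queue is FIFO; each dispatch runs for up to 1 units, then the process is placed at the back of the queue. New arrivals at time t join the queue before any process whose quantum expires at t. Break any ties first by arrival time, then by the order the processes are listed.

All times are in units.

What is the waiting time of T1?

16

Gantt: | T1 0-1 | T2 1-2 | T3 2-3 | T4 3-4 | T5 4-5 | T1 5-6 | T2 6-7 | T3 7-8 | T4 8-9 | T1 9-10 | T2 10-11 | T3 11-12 | T4 12-13 | T1 13-14 | T2 14-15 | T3 15-16 | T4 16-17 | T1 17-18 | T3 18-19 | T4 19-20 | T1 20-21 | T3 21-22 | T1 22-24 |
Completion: T1=24  T2=15  T3=22  T4=20  T5=5
Turnaround (C−A): T1=24  T2=15  T3=22  T4=20  T5=5
Waiting(T1) = turnaround − burst = 24 − 8 = 16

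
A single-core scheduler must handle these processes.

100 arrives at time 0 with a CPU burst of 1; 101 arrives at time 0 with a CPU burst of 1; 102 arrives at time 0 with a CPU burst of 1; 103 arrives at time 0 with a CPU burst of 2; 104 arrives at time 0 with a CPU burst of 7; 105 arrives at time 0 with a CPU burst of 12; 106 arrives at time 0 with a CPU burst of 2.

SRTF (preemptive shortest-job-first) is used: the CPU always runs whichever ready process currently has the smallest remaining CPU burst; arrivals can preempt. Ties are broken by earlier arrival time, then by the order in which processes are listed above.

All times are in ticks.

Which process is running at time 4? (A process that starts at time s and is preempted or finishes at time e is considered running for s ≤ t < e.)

103

Gantt: | 100 0-1 | 101 1-2 | 102 2-3 | 103 3-5 | 106 5-7 | 104 7-14 | 105 14-26 |
Completion: 100=1  101=2  102=3  103=5  104=14  105=26  106=7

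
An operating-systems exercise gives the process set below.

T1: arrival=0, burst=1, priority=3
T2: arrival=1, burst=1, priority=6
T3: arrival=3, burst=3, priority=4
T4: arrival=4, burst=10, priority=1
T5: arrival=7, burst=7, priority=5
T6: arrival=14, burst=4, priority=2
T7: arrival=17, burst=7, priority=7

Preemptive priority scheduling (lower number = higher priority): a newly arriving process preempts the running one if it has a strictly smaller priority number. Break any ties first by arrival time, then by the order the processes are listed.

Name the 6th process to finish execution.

Timeline: | T1 0-1 | T2 1-2 | idle 2-3 | T3 3-4 | T4 4-14 | T6 14-18 | T3 18-20 | T5 20-27 | T7 27-34 |
Completion: T1=1  T2=2  T3=20  T4=14  T5=27  T6=18  T7=34
Finish order: T1 → T2 → T4 → T6 → T3 → T5 → T7

T5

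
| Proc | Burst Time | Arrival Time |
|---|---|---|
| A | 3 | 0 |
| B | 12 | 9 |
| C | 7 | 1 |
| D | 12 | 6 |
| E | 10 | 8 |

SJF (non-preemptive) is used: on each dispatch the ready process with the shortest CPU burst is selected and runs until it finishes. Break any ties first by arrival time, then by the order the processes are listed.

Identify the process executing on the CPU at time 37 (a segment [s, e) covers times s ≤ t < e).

Gantt: | A 0-3 | C 3-10 | E 10-20 | D 20-32 | B 32-44 |
Completion: A=3  B=44  C=10  D=32  E=20
Turnaround (C−A): A=3  B=35  C=9  D=26  E=12

B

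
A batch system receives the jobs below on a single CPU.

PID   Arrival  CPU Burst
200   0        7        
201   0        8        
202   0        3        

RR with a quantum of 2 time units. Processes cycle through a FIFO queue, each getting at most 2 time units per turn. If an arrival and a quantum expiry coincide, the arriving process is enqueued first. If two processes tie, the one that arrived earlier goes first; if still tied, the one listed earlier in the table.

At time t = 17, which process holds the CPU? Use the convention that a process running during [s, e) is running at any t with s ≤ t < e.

201

Gantt: | 200 0-2 | 201 2-4 | 202 4-6 | 200 6-8 | 201 8-10 | 202 10-11 | 200 11-13 | 201 13-15 | 200 15-16 | 201 16-18 |
Completion: 200=16  201=18  202=11
Turnaround (C−A): 200=16  201=18  202=11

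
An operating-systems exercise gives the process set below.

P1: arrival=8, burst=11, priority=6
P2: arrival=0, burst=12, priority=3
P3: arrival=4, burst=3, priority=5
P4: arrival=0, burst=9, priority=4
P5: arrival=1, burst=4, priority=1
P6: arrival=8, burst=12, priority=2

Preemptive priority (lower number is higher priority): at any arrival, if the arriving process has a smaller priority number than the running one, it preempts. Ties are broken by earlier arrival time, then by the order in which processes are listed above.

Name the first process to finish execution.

Gantt: | P2 0-1 | P5 1-5 | P2 5-8 | P6 8-20 | P2 20-28 | P4 28-37 | P3 37-40 | P1 40-51 |
Completion: P1=51  P2=28  P3=40  P4=37  P5=5  P6=20
Turnaround (C−A): P1=43  P2=28  P3=36  P4=37  P5=4  P6=12
Finish order: P5 → P6 → P2 → P4 → P3 → P1

P5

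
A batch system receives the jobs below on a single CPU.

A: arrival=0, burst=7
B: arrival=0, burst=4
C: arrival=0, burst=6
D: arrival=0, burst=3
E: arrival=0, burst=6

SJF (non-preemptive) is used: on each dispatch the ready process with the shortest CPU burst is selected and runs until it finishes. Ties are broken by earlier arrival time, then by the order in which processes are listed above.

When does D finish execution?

Gantt: | D 0-3 | B 3-7 | C 7-13 | E 13-19 | A 19-26 |
Completion: A=26  B=7  C=13  D=3  E=19

3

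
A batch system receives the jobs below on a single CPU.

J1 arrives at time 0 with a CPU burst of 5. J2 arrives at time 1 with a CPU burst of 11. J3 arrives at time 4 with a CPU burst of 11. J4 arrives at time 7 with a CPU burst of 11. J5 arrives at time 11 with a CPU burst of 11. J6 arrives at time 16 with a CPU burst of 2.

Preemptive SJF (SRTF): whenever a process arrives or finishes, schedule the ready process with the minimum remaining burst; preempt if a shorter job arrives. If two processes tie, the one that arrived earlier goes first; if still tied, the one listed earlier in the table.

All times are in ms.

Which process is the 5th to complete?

J4

Schedule: | J1 0-5 | J2 5-16 | J6 16-18 | J3 18-29 | J4 29-40 | J5 40-51 |
Completion: J1=5  J2=16  J3=29  J4=40  J5=51  J6=18
Turnaround (C−A): J1=5  J2=15  J3=25  J4=33  J5=40  J6=2
Finish order: J1 → J2 → J6 → J3 → J4 → J5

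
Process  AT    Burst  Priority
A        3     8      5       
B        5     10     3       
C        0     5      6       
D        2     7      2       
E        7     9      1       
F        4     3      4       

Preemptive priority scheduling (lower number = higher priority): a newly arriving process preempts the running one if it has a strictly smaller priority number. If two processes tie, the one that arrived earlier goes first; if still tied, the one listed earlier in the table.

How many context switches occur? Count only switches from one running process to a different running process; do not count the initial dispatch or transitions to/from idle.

7

Timeline: | C 0-2 | D 2-7 | E 7-16 | D 16-18 | B 18-28 | F 28-31 | A 31-39 | C 39-42 |
Completion: A=39  B=28  C=42  D=18  E=16  F=31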